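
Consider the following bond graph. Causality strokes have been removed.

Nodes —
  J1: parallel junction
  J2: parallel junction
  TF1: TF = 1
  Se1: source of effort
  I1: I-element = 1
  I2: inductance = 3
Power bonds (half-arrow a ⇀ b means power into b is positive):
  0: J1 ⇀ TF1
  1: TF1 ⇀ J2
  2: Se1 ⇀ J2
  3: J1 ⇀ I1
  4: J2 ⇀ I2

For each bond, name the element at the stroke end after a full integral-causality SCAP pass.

#2 stroke at J2  (Se1 (Se) sets effort on bond)
#1 stroke at TF1  (J2: bond 2 brought effort, rest push out)
#4 stroke at I2  (J2: bond 2 brought effort, rest push out)
#0 stroke at J1  (TF1 one-in-one-out from 1)
#3 stroke at I1  (common-e at J1 fixed by 0)

β0 stroke at J1
β1 stroke at TF1
β2 stroke at J2
β3 stroke at I1
β4 stroke at I2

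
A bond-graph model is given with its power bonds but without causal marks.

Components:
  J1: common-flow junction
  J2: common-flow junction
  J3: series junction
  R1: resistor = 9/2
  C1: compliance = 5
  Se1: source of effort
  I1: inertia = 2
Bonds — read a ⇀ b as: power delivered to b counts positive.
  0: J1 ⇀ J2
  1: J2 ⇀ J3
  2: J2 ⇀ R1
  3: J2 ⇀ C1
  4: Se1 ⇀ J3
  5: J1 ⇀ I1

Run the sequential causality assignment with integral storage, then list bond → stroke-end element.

bond 4 stroke at J3  (Se1 (Se) sets effort on bond)
bond 1 stroke at J2  (only one flow-in slot at J3)
bond 3 stroke at J2  (C1 outputs effort q/C1)
bond 5 stroke at I1  (I1 integral (f out))
bond 0 stroke at J1  (1-jn J1 has f-setter on 5)
bond 2 stroke at J2  (common-f at J2 fixed by 0)

β0 stroke→J1
β1 stroke→J2
β2 stroke→J2
β3 stroke→J2
β4 stroke→J3
β5 stroke→I1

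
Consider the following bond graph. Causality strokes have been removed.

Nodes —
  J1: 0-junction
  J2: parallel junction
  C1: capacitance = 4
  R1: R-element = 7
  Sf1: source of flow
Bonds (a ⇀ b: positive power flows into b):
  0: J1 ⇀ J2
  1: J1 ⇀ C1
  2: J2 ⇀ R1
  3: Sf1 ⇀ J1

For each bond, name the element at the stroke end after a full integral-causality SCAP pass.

b0 stroke at J2
b1 stroke at J1
b2 stroke at R1
b3 stroke at Sf1

b3 |Sf1  (Sf1 (Sf) sets flow on bond)
b1 |J1  (C1 outputs effort q/C1)
b0 |J2  (0-jn J1 has e-setter on 1)
b2 |R1  (common-e at J2 fixed by 0)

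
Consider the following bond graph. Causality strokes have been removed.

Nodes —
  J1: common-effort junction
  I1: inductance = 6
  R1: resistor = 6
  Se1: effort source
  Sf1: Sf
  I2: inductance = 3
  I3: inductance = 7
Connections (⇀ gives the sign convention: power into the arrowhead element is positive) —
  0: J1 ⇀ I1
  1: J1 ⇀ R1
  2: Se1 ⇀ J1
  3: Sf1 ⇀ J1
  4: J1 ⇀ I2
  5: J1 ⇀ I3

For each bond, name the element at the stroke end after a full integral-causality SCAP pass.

β2 |J1  (source Se1 imposes e)
β3 |Sf1  (Sf1 (Sf) sets flow on bond)
β0 |I1  (common-e at J1 fixed by 2)
β1 |R1  (J1: bond 2 brought effort, rest push out)
β4 |I2  (J1 effort already set via bond 2)
β5 |I3  (J1 effort already set via bond 2)

β0 |I1
β1 |R1
β2 |J1
β3 |Sf1
β4 |I2
β5 |I3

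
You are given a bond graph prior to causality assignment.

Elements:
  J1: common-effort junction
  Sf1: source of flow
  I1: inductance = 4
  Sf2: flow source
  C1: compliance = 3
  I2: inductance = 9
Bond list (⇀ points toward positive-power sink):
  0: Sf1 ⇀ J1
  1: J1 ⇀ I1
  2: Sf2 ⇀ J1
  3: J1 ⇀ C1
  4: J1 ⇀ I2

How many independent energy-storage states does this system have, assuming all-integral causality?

3  (C1, I1, I2 all integral)

bond 0 stroke→Sf1  (source Sf1 imposes f)
bond 2 stroke→Sf2  (Sf2 (Sf) sets flow on bond)
bond 1 stroke→I1  (I1 outputs flow p/I1)
bond 3 stroke→J1  (C1: C, integral causality)
bond 4 stroke→I2  (J1 effort already set via bond 3)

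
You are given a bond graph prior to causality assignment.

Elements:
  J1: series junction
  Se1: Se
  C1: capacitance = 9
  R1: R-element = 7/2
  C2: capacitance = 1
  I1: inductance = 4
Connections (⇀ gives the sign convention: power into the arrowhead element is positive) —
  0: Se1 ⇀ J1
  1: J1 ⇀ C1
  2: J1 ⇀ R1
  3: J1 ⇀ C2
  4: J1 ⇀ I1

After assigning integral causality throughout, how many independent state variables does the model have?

3  (C1, C2, I1 all integral)

#0 →J1  (Se1 (Se) sets effort on bond)
#1 →J1  (C1 outputs effort q/C1)
#3 →J1  (C2 outputs effort q/C2)
#4 →I1  (I1: I, integral causality)
#2 →J1  (1-jn J1 has f-setter on 4)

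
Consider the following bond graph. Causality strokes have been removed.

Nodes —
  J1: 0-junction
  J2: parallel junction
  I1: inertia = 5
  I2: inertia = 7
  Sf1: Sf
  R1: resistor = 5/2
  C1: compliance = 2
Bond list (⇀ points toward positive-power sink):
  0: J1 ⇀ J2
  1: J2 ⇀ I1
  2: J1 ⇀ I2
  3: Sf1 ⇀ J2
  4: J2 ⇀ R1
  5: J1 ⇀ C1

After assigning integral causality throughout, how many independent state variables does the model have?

3  (C1, I1, I2 all integral)

bond 3 |Sf1  (Sf1 (Sf) sets flow on bond)
bond 1 |I1  (prefer integral on I1)
bond 2 |I2  (prefer integral on I2)
bond 5 |J1  (C1 outputs effort q/C1)
bond 0 |J2  (0-jn J1 has e-setter on 5)
bond 4 |R1  (J2 effort already set via bond 0)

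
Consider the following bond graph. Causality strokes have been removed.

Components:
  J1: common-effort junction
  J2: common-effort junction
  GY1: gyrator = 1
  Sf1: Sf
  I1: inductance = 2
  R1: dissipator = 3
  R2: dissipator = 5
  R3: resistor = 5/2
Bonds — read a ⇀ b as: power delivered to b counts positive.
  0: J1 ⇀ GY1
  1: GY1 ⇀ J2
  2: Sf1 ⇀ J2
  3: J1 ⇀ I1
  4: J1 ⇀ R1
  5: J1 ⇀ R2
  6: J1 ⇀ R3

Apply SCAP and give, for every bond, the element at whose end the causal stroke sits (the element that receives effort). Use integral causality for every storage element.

b0 stroke at J1
b1 stroke at J2
b2 stroke at Sf1
b3 stroke at I1
b4 stroke at R1
b5 stroke at R2
b6 stroke at R3

#2 stroke at Sf1  (Sf1: flow source, stroke at near end)
#1 stroke at J2  (closing 0-jn rule on J2)
#0 stroke at J1  (GY1: gyrator matches bond 1)
#3 stroke at I1  (0-jn J1 has e-setter on 0)
#4 stroke at R1  (J1: bond 0 brought effort, rest push out)
#5 stroke at R2  (J1: bond 0 brought effort, rest push out)
#6 stroke at R3  (J1 effort already set via bond 0)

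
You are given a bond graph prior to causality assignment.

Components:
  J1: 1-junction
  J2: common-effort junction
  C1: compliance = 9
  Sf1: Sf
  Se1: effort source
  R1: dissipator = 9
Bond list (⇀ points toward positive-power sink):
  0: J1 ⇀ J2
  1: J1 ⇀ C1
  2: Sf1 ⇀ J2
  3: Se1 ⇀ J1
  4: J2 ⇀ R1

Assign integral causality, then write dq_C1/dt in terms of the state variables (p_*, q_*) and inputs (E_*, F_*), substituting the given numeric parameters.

dq_C1/dt = E_Se1/9 - F_Sf1 - q_C1/81

β2 |Sf1  (Sf1 fixes flow; stroke at Sf1)
β3 |J1  (Se1: effort source, stroke at far end)
β1 |J1  (C1: C, integral causality)
β0 |J2  (J1: last free bond brings flow in)
β4 |R1  (J2: bond 0 brought effort, rest push out)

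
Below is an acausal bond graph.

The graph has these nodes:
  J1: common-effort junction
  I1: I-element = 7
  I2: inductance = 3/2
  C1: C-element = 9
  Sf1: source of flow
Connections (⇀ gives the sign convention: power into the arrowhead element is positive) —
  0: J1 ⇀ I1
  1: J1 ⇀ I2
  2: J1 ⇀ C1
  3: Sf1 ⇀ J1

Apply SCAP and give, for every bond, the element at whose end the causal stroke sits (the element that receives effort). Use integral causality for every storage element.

b3 |Sf1  (Sf1 (Sf) sets flow on bond)
b0 |I1  (prefer integral on I1)
b1 |I2  (I2 integral (f out))
b2 |J1  (closing 0-jn rule on J1)

bond 0 stroke→I1
bond 1 stroke→I2
bond 2 stroke→J1
bond 3 stroke→Sf1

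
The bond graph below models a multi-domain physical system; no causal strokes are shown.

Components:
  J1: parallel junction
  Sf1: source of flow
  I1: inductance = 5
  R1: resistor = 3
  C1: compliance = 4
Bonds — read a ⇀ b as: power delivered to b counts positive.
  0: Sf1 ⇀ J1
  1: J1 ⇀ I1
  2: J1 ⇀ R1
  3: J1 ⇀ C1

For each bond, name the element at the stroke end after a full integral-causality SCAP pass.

b0 |Sf1
b1 |I1
b2 |R1
b3 |J1

β0 stroke→Sf1  (Sf1: flow source, stroke at near end)
β1 stroke→I1  (I1: I, integral causality)
β3 stroke→J1  (C1: C, integral causality)
β2 stroke→R1  (J1: bond 3 brought effort, rest push out)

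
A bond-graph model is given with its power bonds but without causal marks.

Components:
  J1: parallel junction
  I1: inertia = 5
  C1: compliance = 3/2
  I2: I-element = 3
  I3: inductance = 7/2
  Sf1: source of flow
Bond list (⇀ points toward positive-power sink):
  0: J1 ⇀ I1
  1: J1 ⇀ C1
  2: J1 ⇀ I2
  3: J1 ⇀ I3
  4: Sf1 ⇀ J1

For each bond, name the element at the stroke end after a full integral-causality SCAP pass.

bond 4 stroke at Sf1  (source Sf1 imposes f)
bond 0 stroke at I1  (I1 outputs flow p/I1)
bond 1 stroke at J1  (C1 integral (e out))
bond 2 stroke at I2  (0-jn J1 has e-setter on 1)
bond 3 stroke at I3  (0-jn J1 has e-setter on 1)

bond 0 |I1
bond 1 |J1
bond 2 |I2
bond 3 |I3
bond 4 |Sf1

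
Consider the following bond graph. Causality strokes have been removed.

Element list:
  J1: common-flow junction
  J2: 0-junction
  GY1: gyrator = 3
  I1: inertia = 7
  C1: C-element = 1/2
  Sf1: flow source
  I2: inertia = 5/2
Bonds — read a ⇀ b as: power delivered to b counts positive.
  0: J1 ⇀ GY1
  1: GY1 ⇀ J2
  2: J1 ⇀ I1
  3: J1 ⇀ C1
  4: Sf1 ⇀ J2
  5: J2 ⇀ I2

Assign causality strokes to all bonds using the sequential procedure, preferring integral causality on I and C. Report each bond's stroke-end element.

#0 |J1
#1 |J2
#2 |I1
#3 |J1
#4 |Sf1
#5 |I2

#4 |Sf1  (Sf1: flow source, stroke at near end)
#2 |I1  (I1 outputs flow p/I1)
#0 |J1  (J1 flow already set via bond 2)
#3 |J1  (J1: bond 2 brought flow, rest push out)
#1 |J2  (GY GY1: same side as bond 0)
#5 |I2  (0-jn J2 has e-setter on 1)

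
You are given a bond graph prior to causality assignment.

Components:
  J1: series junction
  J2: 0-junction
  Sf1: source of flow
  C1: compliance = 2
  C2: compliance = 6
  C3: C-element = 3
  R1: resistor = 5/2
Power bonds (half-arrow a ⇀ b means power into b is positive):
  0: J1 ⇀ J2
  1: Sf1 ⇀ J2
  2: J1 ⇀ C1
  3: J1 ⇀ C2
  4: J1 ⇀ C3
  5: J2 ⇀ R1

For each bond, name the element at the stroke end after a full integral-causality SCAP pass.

β1 stroke→Sf1  (source Sf1 imposes f)
β2 stroke→J1  (prefer integral on C1)
β3 stroke→J1  (C2: C, integral causality)
β4 stroke→J1  (C3: C, integral causality)
β0 stroke→J2  (J1 needs exactly one f-in)
β5 stroke→R1  (0-jn J2 has e-setter on 0)

b0 →J2
b1 →Sf1
b2 →J1
b3 →J1
b4 →J1
b5 →R1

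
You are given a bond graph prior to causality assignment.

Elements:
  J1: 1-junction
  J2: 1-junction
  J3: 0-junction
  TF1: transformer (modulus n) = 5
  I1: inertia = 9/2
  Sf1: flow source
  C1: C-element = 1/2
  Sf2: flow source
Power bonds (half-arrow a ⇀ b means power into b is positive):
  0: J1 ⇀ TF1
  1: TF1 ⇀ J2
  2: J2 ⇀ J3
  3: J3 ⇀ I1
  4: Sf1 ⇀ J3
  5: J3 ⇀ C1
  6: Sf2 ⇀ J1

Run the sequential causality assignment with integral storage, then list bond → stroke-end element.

β0 →J1
β1 →TF1
β2 →J2
β3 →I1
β4 →Sf1
β5 →J3
β6 →Sf2

β4 stroke→Sf1  (Sf1 (Sf) sets flow on bond)
β6 stroke→Sf2  (Sf2 fixes flow; stroke at Sf2)
β0 stroke→J1  (J1 flow already set via bond 6)
β1 stroke→TF1  (through TF1, causality passes straight; one stroke at TF1)
β2 stroke→J2  (J2 flow already set via bond 1)
β3 stroke→I1  (I1: I, integral causality)
β5 stroke→J3  (J3: last free bond brings effort in)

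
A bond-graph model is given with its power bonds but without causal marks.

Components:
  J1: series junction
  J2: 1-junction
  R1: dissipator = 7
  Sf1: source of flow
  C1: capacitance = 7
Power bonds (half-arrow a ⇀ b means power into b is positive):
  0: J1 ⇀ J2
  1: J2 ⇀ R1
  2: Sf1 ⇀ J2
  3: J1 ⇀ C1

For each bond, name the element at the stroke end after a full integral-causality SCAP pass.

bond 2 stroke→Sf1  (Sf1 fixes flow; stroke at Sf1)
bond 0 stroke→J2  (1-jn J2 has f-setter on 2)
bond 1 stroke→J2  (common-f at J2 fixed by 2)
bond 3 stroke→J1  (J1: bond 0 brought flow, rest push out)

#0 stroke→J2
#1 stroke→J2
#2 stroke→Sf1
#3 stroke→J1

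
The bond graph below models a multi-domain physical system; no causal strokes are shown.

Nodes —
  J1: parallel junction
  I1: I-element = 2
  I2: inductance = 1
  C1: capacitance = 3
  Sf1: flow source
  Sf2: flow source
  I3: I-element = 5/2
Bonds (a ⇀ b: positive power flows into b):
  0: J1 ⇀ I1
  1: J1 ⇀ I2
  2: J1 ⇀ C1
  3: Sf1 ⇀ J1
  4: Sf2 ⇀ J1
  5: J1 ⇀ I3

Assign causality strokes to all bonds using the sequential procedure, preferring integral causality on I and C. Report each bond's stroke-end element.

β0 →I1
β1 →I2
β2 →J1
β3 →Sf1
β4 →Sf2
β5 →I3

b3 stroke at Sf1  (Sf1 fixes flow; stroke at Sf1)
b4 stroke at Sf2  (Sf2: flow source, stroke at near end)
b0 stroke at I1  (I1: I, integral causality)
b1 stroke at I2  (I2: I, integral causality)
b2 stroke at J1  (C1 integral (e out))
b5 stroke at I3  (common-e at J1 fixed by 2)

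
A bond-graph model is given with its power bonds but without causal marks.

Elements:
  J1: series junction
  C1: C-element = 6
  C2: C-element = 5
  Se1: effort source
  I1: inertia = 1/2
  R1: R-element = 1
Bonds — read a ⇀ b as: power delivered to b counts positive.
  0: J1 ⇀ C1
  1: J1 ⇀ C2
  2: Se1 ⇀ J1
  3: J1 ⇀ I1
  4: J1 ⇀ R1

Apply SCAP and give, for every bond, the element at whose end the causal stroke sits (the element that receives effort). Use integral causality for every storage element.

β0 →J1
β1 →J1
β2 →J1
β3 →I1
β4 →J1

bond 2 stroke→J1  (Se1 fixes effort; stroke away)
bond 0 stroke→J1  (C1 outputs effort q/C1)
bond 1 stroke→J1  (C2 outputs effort q/C2)
bond 3 stroke→I1  (I1: I, integral causality)
bond 4 stroke→J1  (J1 flow already set via bond 3)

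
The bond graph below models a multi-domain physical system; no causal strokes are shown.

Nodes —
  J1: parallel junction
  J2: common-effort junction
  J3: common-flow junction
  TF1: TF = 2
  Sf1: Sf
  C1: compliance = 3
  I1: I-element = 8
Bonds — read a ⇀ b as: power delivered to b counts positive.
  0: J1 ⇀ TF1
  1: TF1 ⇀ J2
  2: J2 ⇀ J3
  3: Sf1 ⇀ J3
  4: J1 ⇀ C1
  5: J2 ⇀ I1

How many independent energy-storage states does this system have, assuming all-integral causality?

β3 |Sf1  (Sf1 (Sf) sets flow on bond)
β2 |J3  (J3 flow already set via bond 3)
β4 |J1  (C1 integral (e out))
β0 |TF1  (J1: bond 4 brought effort, rest push out)
β1 |J2  (TF TF1: opposite of bond 0)
β5 |I1  (0-jn J2 has e-setter on 1)

2  (C1, I1 all integral)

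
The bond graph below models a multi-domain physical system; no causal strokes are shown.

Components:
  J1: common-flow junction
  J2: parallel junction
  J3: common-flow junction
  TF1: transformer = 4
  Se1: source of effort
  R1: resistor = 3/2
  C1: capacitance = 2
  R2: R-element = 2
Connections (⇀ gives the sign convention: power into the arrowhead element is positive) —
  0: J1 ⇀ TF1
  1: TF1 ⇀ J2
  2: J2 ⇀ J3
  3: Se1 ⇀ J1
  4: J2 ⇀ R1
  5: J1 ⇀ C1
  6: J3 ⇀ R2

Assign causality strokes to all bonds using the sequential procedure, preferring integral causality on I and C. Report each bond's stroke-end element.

b3 →J1  (Se1: effort source, stroke at far end)
b5 →J1  (C1: C, integral causality)
b0 →TF1  (J1: last free bond brings flow in)
b1 →J2  (TF1 one-in-one-out from 0)
b2 →J3  (common-e at J2 fixed by 1)
b4 →R1  (0-jn J2 has e-setter on 1)
b6 →R2  (J3: last free bond brings flow in)

#0 →TF1
#1 →J2
#2 →J3
#3 →J1
#4 →R1
#5 →J1
#6 →R2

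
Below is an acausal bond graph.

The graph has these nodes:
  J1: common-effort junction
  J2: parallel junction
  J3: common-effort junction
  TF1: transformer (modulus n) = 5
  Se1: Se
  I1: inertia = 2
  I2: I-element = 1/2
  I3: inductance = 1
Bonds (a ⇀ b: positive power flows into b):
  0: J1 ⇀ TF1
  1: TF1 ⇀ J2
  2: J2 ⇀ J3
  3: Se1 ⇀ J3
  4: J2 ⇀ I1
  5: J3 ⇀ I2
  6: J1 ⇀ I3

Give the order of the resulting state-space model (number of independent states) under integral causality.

b3 stroke→J3  (Se1: effort source, stroke at far end)
b2 stroke→J2  (J3: bond 3 brought effort, rest push out)
b5 stroke→I2  (0-jn J3 has e-setter on 3)
b1 stroke→TF1  (common-e at J2 fixed by 2)
b4 stroke→I1  (J2: bond 2 brought effort, rest push out)
b0 stroke→J1  (TF1 one-in-one-out from 1)
b6 stroke→I3  (J1 effort already set via bond 0)

3  (I1, I2, I3 all integral)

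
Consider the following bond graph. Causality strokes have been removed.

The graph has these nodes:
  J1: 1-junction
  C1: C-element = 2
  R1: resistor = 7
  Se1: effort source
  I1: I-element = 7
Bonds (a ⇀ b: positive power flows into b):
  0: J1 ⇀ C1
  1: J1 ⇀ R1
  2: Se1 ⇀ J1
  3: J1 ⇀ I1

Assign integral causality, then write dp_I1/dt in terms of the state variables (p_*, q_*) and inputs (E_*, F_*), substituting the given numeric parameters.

dp_I1/dt = E_Se1 - p_I1 - q_C1/2

#2 stroke at J1  (Se1 (Se) sets effort on bond)
#0 stroke at J1  (C1 outputs effort q/C1)
#3 stroke at I1  (prefer integral on I1)
#1 stroke at J1  (J1 flow already set via bond 3)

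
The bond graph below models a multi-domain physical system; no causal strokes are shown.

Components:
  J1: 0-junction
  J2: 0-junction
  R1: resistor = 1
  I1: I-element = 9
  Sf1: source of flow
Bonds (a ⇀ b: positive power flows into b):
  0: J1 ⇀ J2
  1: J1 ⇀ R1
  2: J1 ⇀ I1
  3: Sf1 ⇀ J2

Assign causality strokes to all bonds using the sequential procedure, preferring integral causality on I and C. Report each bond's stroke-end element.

β0 stroke at J2
β1 stroke at J1
β2 stroke at I1
β3 stroke at Sf1

bond 3 →Sf1  (Sf1 fixes flow; stroke at Sf1)
bond 0 →J2  (only one effort-in slot at J2)
bond 2 →I1  (I1 outputs flow p/I1)
bond 1 →J1  (J1: last free bond brings effort in)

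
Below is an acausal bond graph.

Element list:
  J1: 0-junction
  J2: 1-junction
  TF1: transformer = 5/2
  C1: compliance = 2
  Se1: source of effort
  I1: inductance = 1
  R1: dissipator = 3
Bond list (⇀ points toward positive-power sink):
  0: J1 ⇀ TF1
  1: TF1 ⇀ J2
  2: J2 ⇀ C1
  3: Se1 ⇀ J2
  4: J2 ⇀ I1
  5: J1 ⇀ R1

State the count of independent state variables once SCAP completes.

2  (C1, I1 all integral)

b3 →J2  (Se1 fixes effort; stroke away)
b2 →J2  (C1: C, integral causality)
b4 →I1  (I1: I, integral causality)
b1 →J2  (1-jn J2 has f-setter on 4)
b0 →TF1  (TF1 one-in-one-out from 1)
b5 →J1  (J1 needs exactly one e-in)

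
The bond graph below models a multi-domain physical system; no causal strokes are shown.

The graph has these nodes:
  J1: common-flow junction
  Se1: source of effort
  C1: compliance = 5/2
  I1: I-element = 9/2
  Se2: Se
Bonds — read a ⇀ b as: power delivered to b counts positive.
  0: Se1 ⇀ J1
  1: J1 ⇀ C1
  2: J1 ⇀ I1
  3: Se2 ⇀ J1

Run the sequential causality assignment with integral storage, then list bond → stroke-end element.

bond 0 |J1  (Se1 (Se) sets effort on bond)
bond 3 |J1  (Se2 fixes effort; stroke away)
bond 1 |J1  (C1 outputs effort q/C1)
bond 2 |I1  (only one flow-in slot at J1)

bond 0 |J1
bond 1 |J1
bond 2 |I1
bond 3 |J1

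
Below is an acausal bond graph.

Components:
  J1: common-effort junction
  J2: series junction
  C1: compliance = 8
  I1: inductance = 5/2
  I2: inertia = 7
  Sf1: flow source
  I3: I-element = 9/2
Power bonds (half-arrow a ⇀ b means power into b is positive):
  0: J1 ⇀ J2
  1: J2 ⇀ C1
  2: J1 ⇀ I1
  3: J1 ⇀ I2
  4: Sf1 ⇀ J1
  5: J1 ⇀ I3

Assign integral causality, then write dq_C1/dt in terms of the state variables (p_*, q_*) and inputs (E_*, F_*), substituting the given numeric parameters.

dq_C1/dt = F_Sf1 - 2*p_I1/5 - p_I2/7 - 2*p_I3/9

β4 stroke at Sf1  (Sf1: flow source, stroke at near end)
β1 stroke at J2  (prefer integral on C1)
β0 stroke at J1  (J2: last free bond brings flow in)
β2 stroke at I1  (J1 effort already set via bond 0)
β3 stroke at I2  (common-e at J1 fixed by 0)
β5 stroke at I3  (J1 effort already set via bond 0)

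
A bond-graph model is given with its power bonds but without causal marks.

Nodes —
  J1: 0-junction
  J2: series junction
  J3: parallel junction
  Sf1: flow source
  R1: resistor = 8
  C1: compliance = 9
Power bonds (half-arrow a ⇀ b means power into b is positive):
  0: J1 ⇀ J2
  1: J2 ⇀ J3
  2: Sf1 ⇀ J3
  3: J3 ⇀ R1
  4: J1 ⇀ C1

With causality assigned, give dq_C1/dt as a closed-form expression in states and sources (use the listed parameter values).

dq_C1/dt = F_Sf1 - q_C1/72

β2 stroke at Sf1  (Sf1 fixes flow; stroke at Sf1)
β4 stroke at J1  (C1 integral (e out))
β0 stroke at J2  (J1 effort already set via bond 4)
β1 stroke at J3  (closing 1-jn rule on J2)
β3 stroke at R1  (0-jn J3 has e-setter on 1)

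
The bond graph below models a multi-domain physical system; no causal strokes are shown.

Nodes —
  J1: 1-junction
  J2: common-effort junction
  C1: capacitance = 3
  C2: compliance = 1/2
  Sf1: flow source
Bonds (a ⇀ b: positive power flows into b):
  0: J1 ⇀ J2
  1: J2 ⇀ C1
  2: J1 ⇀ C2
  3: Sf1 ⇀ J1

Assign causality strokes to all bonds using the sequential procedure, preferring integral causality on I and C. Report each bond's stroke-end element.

#3 →Sf1  (Sf1 fixes flow; stroke at Sf1)
#0 →J1  (J1: bond 3 brought flow, rest push out)
#2 →J1  (J1: bond 3 brought flow, rest push out)
#1 →J2  (closing 0-jn rule on J2)

#0 |J1
#1 |J2
#2 |J1
#3 |Sf1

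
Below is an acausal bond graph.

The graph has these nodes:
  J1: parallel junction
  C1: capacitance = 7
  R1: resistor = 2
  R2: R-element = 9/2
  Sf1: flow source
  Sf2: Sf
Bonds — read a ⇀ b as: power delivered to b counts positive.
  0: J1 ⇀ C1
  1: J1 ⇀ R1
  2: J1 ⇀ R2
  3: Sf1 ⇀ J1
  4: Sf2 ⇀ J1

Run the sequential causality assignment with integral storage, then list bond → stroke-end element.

b0 →J1
b1 →R1
b2 →R2
b3 →Sf1
b4 →Sf2

#3 |Sf1  (Sf1 (Sf) sets flow on bond)
#4 |Sf2  (Sf2 (Sf) sets flow on bond)
#0 |J1  (C1: C, integral causality)
#1 |R1  (0-jn J1 has e-setter on 0)
#2 |R2  (J1 effort already set via bond 0)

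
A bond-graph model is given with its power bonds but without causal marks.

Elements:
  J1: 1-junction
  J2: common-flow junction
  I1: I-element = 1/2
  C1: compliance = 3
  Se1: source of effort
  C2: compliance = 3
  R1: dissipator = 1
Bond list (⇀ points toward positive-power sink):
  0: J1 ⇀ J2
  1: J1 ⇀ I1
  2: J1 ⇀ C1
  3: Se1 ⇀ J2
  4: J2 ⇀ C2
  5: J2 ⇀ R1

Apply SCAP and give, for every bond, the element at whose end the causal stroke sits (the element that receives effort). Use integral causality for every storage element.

b0 →J1
b1 →I1
b2 →J1
b3 →J2
b4 →J2
b5 →J2

#3 stroke→J2  (Se1 (Se) sets effort on bond)
#1 stroke→I1  (I1 integral (f out))
#0 stroke→J1  (J1: bond 1 brought flow, rest push out)
#2 stroke→J1  (J1: bond 1 brought flow, rest push out)
#4 stroke→J2  (common-f at J2 fixed by 0)
#5 stroke→J2  (1-jn J2 has f-setter on 0)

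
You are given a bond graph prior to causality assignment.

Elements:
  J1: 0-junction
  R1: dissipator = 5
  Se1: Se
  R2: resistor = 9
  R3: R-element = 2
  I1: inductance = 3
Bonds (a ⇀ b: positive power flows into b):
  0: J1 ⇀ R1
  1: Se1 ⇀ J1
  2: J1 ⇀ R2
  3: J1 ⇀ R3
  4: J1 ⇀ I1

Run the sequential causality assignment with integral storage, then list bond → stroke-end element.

β1 →J1  (Se1: effort source, stroke at far end)
β0 →R1  (0-jn J1 has e-setter on 1)
β2 →R2  (J1: bond 1 brought effort, rest push out)
β3 →R3  (common-e at J1 fixed by 1)
β4 →I1  (0-jn J1 has e-setter on 1)

b0 |R1
b1 |J1
b2 |R2
b3 |R3
b4 |I1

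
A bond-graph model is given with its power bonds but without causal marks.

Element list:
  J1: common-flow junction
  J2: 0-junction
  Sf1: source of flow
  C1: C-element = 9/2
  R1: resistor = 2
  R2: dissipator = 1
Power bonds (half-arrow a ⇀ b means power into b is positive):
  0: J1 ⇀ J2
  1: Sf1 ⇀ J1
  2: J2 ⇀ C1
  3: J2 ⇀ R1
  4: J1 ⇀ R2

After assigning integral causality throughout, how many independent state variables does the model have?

1  (C1 all integral)

bond 1 stroke→Sf1  (Sf1 (Sf) sets flow on bond)
bond 0 stroke→J1  (J1 flow already set via bond 1)
bond 4 stroke→J1  (common-f at J1 fixed by 1)
bond 2 stroke→J2  (C1 integral (e out))
bond 3 stroke→R1  (common-e at J2 fixed by 2)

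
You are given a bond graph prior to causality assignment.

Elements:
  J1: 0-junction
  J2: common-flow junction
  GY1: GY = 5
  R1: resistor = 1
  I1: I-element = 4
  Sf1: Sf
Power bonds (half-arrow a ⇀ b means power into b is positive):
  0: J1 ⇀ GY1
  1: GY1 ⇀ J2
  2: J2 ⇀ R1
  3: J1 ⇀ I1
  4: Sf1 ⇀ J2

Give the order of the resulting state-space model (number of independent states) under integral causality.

1  (I1 all integral)

β4 →Sf1  (Sf1 fixes flow; stroke at Sf1)
β1 →J2  (1-jn J2 has f-setter on 4)
β2 →J2  (common-f at J2 fixed by 4)
β0 →J1  (GY1: gyrator matches bond 1)
β3 →I1  (J1 effort already set via bond 0)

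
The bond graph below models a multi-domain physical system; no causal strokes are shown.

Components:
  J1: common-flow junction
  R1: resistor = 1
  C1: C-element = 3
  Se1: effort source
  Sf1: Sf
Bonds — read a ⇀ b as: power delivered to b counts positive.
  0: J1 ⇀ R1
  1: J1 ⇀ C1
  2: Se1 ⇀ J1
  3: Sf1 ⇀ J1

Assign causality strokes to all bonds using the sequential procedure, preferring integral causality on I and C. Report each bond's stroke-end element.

b0 stroke→J1
b1 stroke→J1
b2 stroke→J1
b3 stroke→Sf1

#2 stroke→J1  (Se1 fixes effort; stroke away)
#3 stroke→Sf1  (Sf1 (Sf) sets flow on bond)
#0 stroke→J1  (J1 flow already set via bond 3)
#1 stroke→J1  (J1: bond 3 brought flow, rest push out)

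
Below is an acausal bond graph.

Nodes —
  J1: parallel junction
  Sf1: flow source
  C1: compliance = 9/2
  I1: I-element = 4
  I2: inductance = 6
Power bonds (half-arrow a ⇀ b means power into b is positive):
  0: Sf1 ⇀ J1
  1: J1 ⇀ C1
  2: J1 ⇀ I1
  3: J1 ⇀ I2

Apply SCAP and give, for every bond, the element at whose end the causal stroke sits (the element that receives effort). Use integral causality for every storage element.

#0 →Sf1
#1 →J1
#2 →I1
#3 →I2

bond 0 →Sf1  (Sf1: flow source, stroke at near end)
bond 1 →J1  (C1 outputs effort q/C1)
bond 2 →I1  (common-e at J1 fixed by 1)
bond 3 →I2  (J1 effort already set via bond 1)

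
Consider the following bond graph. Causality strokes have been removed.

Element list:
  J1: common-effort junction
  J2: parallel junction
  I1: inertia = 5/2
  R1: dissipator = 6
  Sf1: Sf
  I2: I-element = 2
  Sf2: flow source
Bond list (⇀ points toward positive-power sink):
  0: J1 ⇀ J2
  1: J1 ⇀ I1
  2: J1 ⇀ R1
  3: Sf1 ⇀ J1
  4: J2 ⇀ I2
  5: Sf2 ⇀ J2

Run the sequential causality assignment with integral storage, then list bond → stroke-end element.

bond 0 |J2
bond 1 |I1
bond 2 |J1
bond 3 |Sf1
bond 4 |I2
bond 5 |Sf2

bond 3 |Sf1  (Sf1: flow source, stroke at near end)
bond 5 |Sf2  (Sf2: flow source, stroke at near end)
bond 1 |I1  (I1 integral (f out))
bond 4 |I2  (prefer integral on I2)
bond 0 |J2  (J2 needs exactly one e-in)
bond 2 |J1  (closing 0-jn rule on J1)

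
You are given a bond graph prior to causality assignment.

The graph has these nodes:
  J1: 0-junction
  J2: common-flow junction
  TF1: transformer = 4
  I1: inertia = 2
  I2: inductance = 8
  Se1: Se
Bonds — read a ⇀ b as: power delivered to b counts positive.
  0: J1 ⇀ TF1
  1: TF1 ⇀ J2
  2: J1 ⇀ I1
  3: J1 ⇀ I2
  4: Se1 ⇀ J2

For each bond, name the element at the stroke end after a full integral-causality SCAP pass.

bond 4 |J2  (Se1: effort source, stroke at far end)
bond 1 |TF1  (only one flow-in slot at J2)
bond 0 |J1  (TF1: transformer flips bond 1)
bond 2 |I1  (common-e at J1 fixed by 0)
bond 3 |I2  (common-e at J1 fixed by 0)

β0 stroke at J1
β1 stroke at TF1
β2 stroke at I1
β3 stroke at I2
β4 stroke at J2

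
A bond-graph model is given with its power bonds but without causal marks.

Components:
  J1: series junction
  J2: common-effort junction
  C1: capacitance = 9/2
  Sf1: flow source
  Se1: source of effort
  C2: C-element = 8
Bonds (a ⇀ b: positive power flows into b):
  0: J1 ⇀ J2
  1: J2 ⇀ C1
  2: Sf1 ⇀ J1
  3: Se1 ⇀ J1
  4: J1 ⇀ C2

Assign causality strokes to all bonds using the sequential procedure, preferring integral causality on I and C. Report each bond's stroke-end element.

b0 stroke→J1
b1 stroke→J2
b2 stroke→Sf1
b3 stroke→J1
b4 stroke→J1

β2 →Sf1  (source Sf1 imposes f)
β3 →J1  (Se1 (Se) sets effort on bond)
β0 →J1  (1-jn J1 has f-setter on 2)
β4 →J1  (J1: bond 2 brought flow, rest push out)
β1 →J2  (only one effort-in slot at J2)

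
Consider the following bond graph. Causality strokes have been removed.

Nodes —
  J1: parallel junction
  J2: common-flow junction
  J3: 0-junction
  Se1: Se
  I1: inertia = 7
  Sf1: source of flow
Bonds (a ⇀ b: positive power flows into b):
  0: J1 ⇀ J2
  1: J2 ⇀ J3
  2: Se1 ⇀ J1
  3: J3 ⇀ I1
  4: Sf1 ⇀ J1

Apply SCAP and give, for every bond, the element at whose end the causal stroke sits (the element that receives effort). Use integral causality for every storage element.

#2 stroke at J1  (Se1 (Se) sets effort on bond)
#4 stroke at Sf1  (Sf1: flow source, stroke at near end)
#0 stroke at J2  (common-e at J1 fixed by 2)
#1 stroke at J3  (J2: last free bond brings flow in)
#3 stroke at I1  (0-jn J3 has e-setter on 1)

β0 →J2
β1 →J3
β2 →J1
β3 →I1
β4 →Sf1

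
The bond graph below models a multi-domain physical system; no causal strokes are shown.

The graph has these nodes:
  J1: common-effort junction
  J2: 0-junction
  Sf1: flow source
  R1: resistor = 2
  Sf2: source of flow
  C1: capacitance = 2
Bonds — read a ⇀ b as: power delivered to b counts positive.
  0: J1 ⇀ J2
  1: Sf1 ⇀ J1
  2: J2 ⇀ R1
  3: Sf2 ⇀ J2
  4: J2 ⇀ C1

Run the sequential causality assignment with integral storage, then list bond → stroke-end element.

β0 stroke at J1
β1 stroke at Sf1
β2 stroke at R1
β3 stroke at Sf2
β4 stroke at J2

b1 stroke→Sf1  (source Sf1 imposes f)
b3 stroke→Sf2  (Sf2 (Sf) sets flow on bond)
b0 stroke→J1  (closing 0-jn rule on J1)
b4 stroke→J2  (prefer integral on C1)
b2 stroke→R1  (0-jn J2 has e-setter on 4)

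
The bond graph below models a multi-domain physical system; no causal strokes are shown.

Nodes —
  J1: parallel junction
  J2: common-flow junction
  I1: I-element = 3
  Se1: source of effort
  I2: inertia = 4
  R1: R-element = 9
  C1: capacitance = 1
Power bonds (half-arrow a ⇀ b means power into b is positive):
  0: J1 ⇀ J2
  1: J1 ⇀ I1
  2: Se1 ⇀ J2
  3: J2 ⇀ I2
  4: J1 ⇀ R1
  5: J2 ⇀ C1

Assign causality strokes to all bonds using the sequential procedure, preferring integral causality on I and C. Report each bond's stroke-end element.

bond 0 →J2
bond 1 →I1
bond 2 →J2
bond 3 →I2
bond 4 →J1
bond 5 →J2

bond 2 |J2  (source Se1 imposes e)
bond 1 |I1  (I1 integral (f out))
bond 3 |I2  (I2 outputs flow p/I2)
bond 0 |J2  (1-jn J2 has f-setter on 3)
bond 5 |J2  (common-f at J2 fixed by 3)
bond 4 |J1  (only one effort-in slot at J1)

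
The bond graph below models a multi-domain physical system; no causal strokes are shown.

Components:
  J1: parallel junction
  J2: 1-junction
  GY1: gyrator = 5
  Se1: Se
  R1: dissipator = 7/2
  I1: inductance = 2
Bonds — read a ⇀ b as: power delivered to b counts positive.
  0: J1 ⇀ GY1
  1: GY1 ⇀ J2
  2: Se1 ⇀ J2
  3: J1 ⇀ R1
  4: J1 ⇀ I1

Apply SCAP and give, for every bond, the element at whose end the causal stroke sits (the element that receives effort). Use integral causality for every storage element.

b0 stroke→GY1
b1 stroke→GY1
b2 stroke→J2
b3 stroke→J1
b4 stroke→I1

#2 |J2  (Se1 fixes effort; stroke away)
#1 |GY1  (J2 needs exactly one f-in)
#0 |GY1  (GY GY1: same side as bond 1)
#4 |I1  (prefer integral on I1)
#3 |J1  (J1 needs exactly one e-in)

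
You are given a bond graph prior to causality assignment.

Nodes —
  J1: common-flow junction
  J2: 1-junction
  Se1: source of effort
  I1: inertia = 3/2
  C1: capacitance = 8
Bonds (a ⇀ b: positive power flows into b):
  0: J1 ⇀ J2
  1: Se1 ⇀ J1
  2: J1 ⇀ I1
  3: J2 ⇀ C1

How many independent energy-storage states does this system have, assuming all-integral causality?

2  (C1, I1 all integral)

b1 →J1  (Se1: effort source, stroke at far end)
b2 →I1  (I1: I, integral causality)
b0 →J1  (J1: bond 2 brought flow, rest push out)
b3 →J2  (J2: bond 0 brought flow, rest push out)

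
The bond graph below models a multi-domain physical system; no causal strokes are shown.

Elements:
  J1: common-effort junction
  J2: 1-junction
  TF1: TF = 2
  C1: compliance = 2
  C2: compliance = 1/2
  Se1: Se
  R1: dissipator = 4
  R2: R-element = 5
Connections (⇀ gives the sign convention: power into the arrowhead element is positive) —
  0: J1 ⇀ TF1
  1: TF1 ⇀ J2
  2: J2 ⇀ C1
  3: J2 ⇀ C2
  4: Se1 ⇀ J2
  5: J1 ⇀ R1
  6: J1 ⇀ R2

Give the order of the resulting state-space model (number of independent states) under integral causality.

2  (C1, C2 all integral)

β4 stroke at J2  (source Se1 imposes e)
β2 stroke at J2  (C1 outputs effort q/C1)
β3 stroke at J2  (C2: C, integral causality)
β1 stroke at TF1  (J2: last free bond brings flow in)
β0 stroke at J1  (TF TF1: opposite of bond 1)
β5 stroke at R1  (common-e at J1 fixed by 0)
β6 stroke at R2  (common-e at J1 fixed by 0)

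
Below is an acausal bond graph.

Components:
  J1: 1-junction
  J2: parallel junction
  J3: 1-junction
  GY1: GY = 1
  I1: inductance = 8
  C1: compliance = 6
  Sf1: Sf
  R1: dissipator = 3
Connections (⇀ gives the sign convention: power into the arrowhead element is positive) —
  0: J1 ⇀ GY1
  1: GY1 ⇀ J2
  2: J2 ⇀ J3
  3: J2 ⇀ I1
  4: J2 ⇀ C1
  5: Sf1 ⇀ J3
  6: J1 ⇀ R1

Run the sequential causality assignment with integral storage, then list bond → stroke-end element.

b5 |Sf1  (Sf1 (Sf) sets flow on bond)
b2 |J3  (J3: bond 5 brought flow, rest push out)
b3 |I1  (I1 integral (f out))
b4 |J2  (prefer integral on C1)
b1 |GY1  (J2: bond 4 brought effort, rest push out)
b0 |GY1  (GY GY1: same side as bond 1)
b6 |J1  (J1: bond 0 brought flow, rest push out)

bond 0 stroke at GY1
bond 1 stroke at GY1
bond 2 stroke at J3
bond 3 stroke at I1
bond 4 stroke at J2
bond 5 stroke at Sf1
bond 6 stroke at J1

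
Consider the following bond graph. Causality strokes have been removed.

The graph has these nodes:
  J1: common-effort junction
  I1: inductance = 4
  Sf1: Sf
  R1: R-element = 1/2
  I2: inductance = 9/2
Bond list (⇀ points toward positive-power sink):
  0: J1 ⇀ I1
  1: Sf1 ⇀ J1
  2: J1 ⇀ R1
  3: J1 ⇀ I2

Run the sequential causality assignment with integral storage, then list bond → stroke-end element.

β1 |Sf1  (Sf1 (Sf) sets flow on bond)
β0 |I1  (I1 integral (f out))
β3 |I2  (I2 outputs flow p/I2)
β2 |J1  (closing 0-jn rule on J1)

#0 stroke→I1
#1 stroke→Sf1
#2 stroke→J1
#3 stroke→I2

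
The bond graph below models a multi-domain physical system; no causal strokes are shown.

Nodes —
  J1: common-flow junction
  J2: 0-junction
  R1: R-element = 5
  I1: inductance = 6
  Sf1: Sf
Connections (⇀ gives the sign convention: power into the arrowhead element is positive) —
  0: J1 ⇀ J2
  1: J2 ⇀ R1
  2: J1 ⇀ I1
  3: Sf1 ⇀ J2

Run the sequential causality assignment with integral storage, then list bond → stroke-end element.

bond 3 |Sf1  (source Sf1 imposes f)
bond 2 |I1  (I1 integral (f out))
bond 0 |J1  (J1: bond 2 brought flow, rest push out)
bond 1 |J2  (J2 needs exactly one e-in)

b0 →J1
b1 →J2
b2 →I1
b3 →Sf1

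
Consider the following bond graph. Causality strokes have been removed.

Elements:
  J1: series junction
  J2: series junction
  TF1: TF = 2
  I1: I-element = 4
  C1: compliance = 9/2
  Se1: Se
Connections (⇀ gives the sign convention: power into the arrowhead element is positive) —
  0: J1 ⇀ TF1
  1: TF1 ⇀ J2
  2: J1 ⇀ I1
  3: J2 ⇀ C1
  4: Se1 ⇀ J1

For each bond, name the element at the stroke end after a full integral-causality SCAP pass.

bond 4 stroke→J1  (source Se1 imposes e)
bond 2 stroke→I1  (prefer integral on I1)
bond 0 stroke→J1  (J1: bond 2 brought flow, rest push out)
bond 1 stroke→TF1  (TF1: transformer flips bond 0)
bond 3 stroke→J2  (common-f at J2 fixed by 1)

#0 |J1
#1 |TF1
#2 |I1
#3 |J2
#4 |J1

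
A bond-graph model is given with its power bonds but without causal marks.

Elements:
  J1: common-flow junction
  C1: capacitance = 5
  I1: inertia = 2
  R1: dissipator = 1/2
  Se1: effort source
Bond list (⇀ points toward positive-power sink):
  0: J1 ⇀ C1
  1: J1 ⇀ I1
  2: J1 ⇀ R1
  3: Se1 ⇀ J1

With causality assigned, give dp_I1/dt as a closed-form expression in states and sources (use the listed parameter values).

dp_I1/dt = E_Se1 - p_I1/4 - q_C1/5

#3 |J1  (Se1 (Se) sets effort on bond)
#0 |J1  (C1 outputs effort q/C1)
#1 |I1  (I1 outputs flow p/I1)
#2 |J1  (J1: bond 1 brought flow, rest push out)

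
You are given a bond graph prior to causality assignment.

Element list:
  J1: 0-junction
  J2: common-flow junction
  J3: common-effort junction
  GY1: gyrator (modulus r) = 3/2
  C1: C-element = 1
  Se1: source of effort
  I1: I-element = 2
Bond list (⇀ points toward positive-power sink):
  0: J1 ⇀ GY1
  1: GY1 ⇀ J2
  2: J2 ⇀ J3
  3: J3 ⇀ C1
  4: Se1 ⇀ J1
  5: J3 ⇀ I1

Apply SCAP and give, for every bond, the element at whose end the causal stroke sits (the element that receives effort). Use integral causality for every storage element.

b4 →J1  (Se1 (Se) sets effort on bond)
b0 →GY1  (J1: bond 4 brought effort, rest push out)
b1 →GY1  (through GY1, causality inverts; strokes same side of GY1)
b2 →J2  (common-f at J2 fixed by 1)
b3 →J3  (C1 outputs effort q/C1)
b5 →I1  (J3 effort already set via bond 3)

b0 stroke→GY1
b1 stroke→GY1
b2 stroke→J2
b3 stroke→J3
b4 stroke→J1
b5 stroke→I1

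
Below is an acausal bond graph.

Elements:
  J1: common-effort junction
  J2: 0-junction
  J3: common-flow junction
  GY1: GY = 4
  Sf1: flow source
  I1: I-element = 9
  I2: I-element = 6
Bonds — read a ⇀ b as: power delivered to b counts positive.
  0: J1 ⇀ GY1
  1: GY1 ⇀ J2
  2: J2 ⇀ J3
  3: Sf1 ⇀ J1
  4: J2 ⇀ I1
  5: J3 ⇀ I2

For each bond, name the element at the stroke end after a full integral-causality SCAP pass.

#3 stroke at Sf1  (Sf1 fixes flow; stroke at Sf1)
#0 stroke at J1  (J1 needs exactly one e-in)
#1 stroke at J2  (through GY1, causality inverts; strokes same side of GY1)
#2 stroke at J3  (0-jn J2 has e-setter on 1)
#4 stroke at I1  (common-e at J2 fixed by 1)
#5 stroke at I2  (closing 1-jn rule on J3)

β0 stroke→J1
β1 stroke→J2
β2 stroke→J3
β3 stroke→Sf1
β4 stroke→I1
β5 stroke→I2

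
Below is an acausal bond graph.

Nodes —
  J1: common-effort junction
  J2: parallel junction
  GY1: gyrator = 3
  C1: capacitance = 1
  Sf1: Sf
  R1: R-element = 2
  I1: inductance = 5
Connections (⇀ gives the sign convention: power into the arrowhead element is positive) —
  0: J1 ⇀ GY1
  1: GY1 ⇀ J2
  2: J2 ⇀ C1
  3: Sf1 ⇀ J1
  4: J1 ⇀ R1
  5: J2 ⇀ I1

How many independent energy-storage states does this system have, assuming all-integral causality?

2  (C1, I1 all integral)

bond 3 |Sf1  (Sf1 (Sf) sets flow on bond)
bond 2 |J2  (C1 integral (e out))
bond 1 |GY1  (J2 effort already set via bond 2)
bond 5 |I1  (common-e at J2 fixed by 2)
bond 0 |GY1  (GY1: gyrator matches bond 1)
bond 4 |J1  (J1 needs exactly one e-in)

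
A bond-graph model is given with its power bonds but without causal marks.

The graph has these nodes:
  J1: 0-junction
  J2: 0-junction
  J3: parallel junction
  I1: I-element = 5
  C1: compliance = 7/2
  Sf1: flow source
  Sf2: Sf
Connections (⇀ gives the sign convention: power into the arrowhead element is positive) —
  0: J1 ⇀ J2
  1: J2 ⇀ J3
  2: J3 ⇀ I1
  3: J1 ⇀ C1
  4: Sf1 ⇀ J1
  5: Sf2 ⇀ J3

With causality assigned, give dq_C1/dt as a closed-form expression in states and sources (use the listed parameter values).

#4 |Sf1  (Sf1: flow source, stroke at near end)
#5 |Sf2  (source Sf2 imposes f)
#2 |I1  (I1: I, integral causality)
#1 |J3  (only one effort-in slot at J3)
#0 |J2  (only one effort-in slot at J2)
#3 |J1  (closing 0-jn rule on J1)

dq_C1/dt = F_Sf1 + F_Sf2 - p_I1/5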